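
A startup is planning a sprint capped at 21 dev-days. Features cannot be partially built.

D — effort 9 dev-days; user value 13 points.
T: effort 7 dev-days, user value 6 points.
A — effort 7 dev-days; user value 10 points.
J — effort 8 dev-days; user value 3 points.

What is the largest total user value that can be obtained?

23

This is an integer program with binary decision variables.
Allowing fractional choices, the relaxed optimum would be about 27.3, but features are indivisible.
T + A: effort 7 + 7 = 14 ≤ 21, user value 6 + 10 = 16.
D + T: effort 9 + 7 = 16 ≤ 21, user value 13 + 6 = 19.
D + A: effort 9 + 7 = 16 ≤ 21, user value 13 + 10 = 23.
Best is D and A with total user value 23.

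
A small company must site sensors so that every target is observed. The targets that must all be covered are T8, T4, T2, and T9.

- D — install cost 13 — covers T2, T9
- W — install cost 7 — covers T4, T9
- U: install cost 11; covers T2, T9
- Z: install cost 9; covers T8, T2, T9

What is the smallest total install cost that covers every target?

Choose W and Z: together they cover T8, T4, T2, T9 — every target.
Total install cost: 7 + 9 = 16.

16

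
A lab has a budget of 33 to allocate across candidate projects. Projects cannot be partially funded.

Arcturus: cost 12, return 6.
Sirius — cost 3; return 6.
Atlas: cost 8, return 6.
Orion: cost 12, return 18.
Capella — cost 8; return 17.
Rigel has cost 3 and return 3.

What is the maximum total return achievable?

Allowing fractional choices, the relaxed optimum would be about 49.2, but projects are indivisible.
Sirius + Atlas + Orion + Capella: cost 3 + 8 + 12 + 8 = 31 ≤ 33, return 6 + 6 + 18 + 17 = 47.
Sirius + Orion + Capella + Rigel: cost 3 + 12 + 8 + 3 = 26 ≤ 33, return 6 + 18 + 17 + 3 = 44.
Best is Sirius, Atlas, Orion, and Capella with total return 47.

47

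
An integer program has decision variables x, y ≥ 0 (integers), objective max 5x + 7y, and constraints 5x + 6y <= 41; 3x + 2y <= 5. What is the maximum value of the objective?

14

Relaxing integrality, the LP optimum is 17.50 at (x,y) = (0, 2.5), which is not an integer point.
(x,y)=(0,2): 5·0+6·2=12≤41, 3·0+2·2=4≤5, objective 14.
(x,y)=(1,1): 5·1+6·1=11≤41, 3·1+2·1=5≤5, objective 12.
Maximum is 14 at (x,y)=(0,2).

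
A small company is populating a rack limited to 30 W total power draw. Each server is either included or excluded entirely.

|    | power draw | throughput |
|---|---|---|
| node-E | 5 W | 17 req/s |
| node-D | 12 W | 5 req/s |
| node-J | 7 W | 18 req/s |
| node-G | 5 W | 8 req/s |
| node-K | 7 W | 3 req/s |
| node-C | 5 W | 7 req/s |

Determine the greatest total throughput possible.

53

node-E + node-J + node-G + node-C: power draw 5 + 7 + 5 + 5 = 22 ≤ 30, throughput 17 + 18 + 8 + 7 = 50.
node-E + node-J + node-G + node-K + node-C: power draw 5 + 7 + 5 + 7 + 5 = 29 ≤ 30, throughput 17 + 18 + 8 + 3 + 7 = 53.
Best is node-E, node-J, node-G, node-K, and node-C with total throughput 53.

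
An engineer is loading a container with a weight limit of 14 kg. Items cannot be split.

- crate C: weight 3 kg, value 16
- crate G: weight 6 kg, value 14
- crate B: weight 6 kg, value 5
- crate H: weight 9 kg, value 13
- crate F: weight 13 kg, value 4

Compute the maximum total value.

Treat it as a binary knapsack problem.
Allowing fractional choices, the relaxed optimum would be about 37.2, but items are indivisible.
crate C + crate B: weight 3 + 6 = 9 ≤ 14, value 16 + 5 = 21.
crate C + crate H: weight 3 + 9 = 12 ≤ 14, value 16 + 13 = 29.
crate C + crate G: weight 3 + 6 = 9 ≤ 14, value 16 + 14 = 30.
Best is crate C and crate G with total value 30.

30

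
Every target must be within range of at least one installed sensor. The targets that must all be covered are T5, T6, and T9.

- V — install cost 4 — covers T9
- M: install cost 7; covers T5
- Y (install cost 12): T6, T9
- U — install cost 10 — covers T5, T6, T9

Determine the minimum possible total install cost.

U alone covers T5, T6, T9 — every target.
Total install cost: 10.
No cover costs less than 10.

10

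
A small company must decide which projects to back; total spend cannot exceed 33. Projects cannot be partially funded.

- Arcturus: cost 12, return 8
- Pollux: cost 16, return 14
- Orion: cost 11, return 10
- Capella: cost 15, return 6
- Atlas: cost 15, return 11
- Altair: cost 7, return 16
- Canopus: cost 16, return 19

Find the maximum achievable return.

37

Allowing fractional choices, the relaxed optimum would be about 44.1, but projects are indivisible.
Arcturus + Orion + Altair: cost 12 + 11 + 7 = 30 ≤ 33, return 8 + 10 + 16 = 34.
Orion + Atlas + Altair: cost 11 + 15 + 7 = 33 ≤ 33, return 10 + 11 + 16 = 37.
Altair + Canopus: cost 7 + 16 = 23 ≤ 33, return 16 + 19 = 35.
Best is Orion, Atlas, and Altair with total return 37.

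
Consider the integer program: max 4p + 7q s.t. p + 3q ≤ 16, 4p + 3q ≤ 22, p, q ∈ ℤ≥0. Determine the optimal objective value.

39

Relaxing integrality, the LP optimum is 40.67 at (p,q) = (2, 4.67), which is not an integer point.
(p,q)=(1,5): 1·1+3·5=16≤16, 4·1+3·5=19≤22, objective 39.
(p,q)=(2,4): 1·2+3·4=14≤16, 4·2+3·4=20≤22, objective 36.
(p,q)=(0,5): 1·0+3·5=15≤16, 4·0+3·5=15≤22, objective 35.
No feasible integer point exceeds 39.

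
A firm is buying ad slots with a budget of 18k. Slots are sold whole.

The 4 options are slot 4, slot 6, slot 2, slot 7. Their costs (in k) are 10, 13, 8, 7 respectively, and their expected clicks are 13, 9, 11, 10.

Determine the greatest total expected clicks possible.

Take slot 4 and slot 2: cost 10 + 8 = 18 ≤ 18, expected clicks 13 + 11 = 24.
No other feasible combination does better.

24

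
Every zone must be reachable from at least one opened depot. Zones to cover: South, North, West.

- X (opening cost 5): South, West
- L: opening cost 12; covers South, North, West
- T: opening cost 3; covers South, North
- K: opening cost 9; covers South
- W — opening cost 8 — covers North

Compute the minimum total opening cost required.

Choose X and T: together they cover South, North, West — every zone.
Total opening cost: 5 + 3 = 8.
No cover costs less than 8.

8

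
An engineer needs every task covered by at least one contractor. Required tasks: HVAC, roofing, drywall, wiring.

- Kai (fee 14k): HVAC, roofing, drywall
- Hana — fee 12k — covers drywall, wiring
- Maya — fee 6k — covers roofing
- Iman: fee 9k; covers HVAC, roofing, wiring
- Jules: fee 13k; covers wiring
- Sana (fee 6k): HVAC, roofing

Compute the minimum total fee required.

The greedy cost-per-new-task heuristic would pick Iman and Hana for 21, but a cheaper cover exists.
Choose Hana and Sana: together they cover HVAC, roofing, drywall, wiring — every task.
Total fee: 12 + 6 = 18.
No cover costs less than 18.

18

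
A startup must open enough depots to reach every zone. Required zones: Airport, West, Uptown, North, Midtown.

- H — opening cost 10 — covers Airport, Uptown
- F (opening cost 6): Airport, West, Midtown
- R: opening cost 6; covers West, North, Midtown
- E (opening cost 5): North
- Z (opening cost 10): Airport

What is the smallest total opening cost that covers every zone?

16

The greedy cost-per-new-zone heuristic would pick F, E, and H for 21, but a cheaper cover exists.
Choose H and R: together they cover Airport, West, Uptown, North, Midtown — every zone.
Total opening cost: 10 + 6 = 16.
No cover costs less than 16.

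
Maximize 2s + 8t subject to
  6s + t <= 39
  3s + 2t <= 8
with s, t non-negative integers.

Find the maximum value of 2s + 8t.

(s,t)=(0,4) is feasible, giving 32.
(s,t)=(0,3) is feasible, giving 24.
Maximum is 32 at (s,t)=(0,4).

32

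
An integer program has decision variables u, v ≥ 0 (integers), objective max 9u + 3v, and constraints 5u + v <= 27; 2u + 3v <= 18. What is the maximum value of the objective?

(u,v)=(5,2): 5·5+1·2=27≤27, 2·5+3·2=16≤18, objective 51.
(u,v)=(5,1): 5·5+1·1=26≤27, 2·5+3·1=13≤18, objective 48.
(u,v)=(4,3): 5·4+1·3=23≤27, 2·4+3·3=17≤18, objective 45.
No feasible integer point exceeds 51.

51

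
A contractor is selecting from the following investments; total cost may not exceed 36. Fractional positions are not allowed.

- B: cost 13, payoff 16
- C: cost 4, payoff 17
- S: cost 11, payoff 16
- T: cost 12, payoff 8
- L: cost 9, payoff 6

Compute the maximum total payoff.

49

Take B, C, and S: cost 13 + 4 + 11 = 28 ≤ 36, payoff 16 + 17 + 16 = 49.
No other feasible combination does better.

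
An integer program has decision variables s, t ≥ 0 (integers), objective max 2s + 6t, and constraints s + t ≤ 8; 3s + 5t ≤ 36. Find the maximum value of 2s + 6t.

The continuous relaxation peaks at (0, 7.2) with value 43.20; rounding to a feasible lattice point costs some objective.
(s,t)=(0,7): 1·0+1·7=7≤8, 3·0+5·7=35≤36, objective 42.
(s,t)=(1,6): 1·1+1·6=7≤8, 3·1+5·6=33≤36, objective 38.
(s,t)=(0,6): 1·0+1·6=6≤8, 3·0+5·6=30≤36, objective 36.
No feasible integer point exceeds 42.

42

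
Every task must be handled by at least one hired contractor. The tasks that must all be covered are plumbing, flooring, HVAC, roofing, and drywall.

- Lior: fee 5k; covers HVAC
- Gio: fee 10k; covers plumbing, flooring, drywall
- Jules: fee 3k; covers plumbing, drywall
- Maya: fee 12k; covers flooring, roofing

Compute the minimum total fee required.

Choose Lior, Jules, and Maya: together they cover plumbing, flooring, HVAC, roofing, drywall — every task.
Total fee: 5 + 3 + 12 = 20.
No cover costs less than 20.

20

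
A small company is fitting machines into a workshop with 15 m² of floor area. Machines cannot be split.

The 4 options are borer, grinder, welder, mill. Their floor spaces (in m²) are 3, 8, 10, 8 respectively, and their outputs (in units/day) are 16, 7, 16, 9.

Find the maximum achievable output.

Take borer and welder: floor space 3 + 10 = 13 ≤ 15, output 16 + 16 = 32.
No other feasible combination does better.

32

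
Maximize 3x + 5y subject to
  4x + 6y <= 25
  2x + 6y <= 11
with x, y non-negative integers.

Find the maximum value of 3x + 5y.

15

(x,y)=(5,0): 4·5+6·0=20≤25, 2·5+6·0=10≤11, objective 15.
(x,y)=(4,0): 4·4+6·0=16≤25, 2·4+6·0=8≤11, objective 12.
Maximum is 15 at (x,y)=(5,0).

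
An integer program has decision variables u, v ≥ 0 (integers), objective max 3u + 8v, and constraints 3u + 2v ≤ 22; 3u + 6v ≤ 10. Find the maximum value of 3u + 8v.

11

The continuous relaxation peaks at (0, 1.67) with value 13.33; rounding to a feasible lattice point costs some objective.
(u,v)=(1,1): 3·1+2·1=5≤22, 3·1+6·1=9≤10, objective 11.
(u,v)=(0,1): 3·0+2·1=2≤22, 3·0+6·1=6≤10, objective 8.
The best lattice point is (1,1), giving 11.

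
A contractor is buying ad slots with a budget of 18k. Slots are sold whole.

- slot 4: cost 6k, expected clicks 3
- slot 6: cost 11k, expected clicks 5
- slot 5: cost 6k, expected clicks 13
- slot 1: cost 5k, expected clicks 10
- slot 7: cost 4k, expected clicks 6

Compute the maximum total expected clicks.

This is a 0-1 knapsack instance.
Allowing fractional choices, the relaxed optimum would be about 30.5, but ad slots are indivisible.
slot 4 + slot 5 + slot 1: cost 6 + 6 + 5 = 17 ≤ 18, expected clicks 3 + 13 + 10 = 26.
slot 5 + slot 1 + slot 7: cost 6 + 5 + 4 = 15 ≤ 18, expected clicks 13 + 10 + 6 = 29.
Best is slot 5, slot 1, and slot 7 with total expected clicks 29.

29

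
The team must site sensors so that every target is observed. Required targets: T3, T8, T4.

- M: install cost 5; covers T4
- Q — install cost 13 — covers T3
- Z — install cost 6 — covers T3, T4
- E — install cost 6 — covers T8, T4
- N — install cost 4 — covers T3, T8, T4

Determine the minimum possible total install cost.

N alone covers T3, T8, T4 — every target.
Total install cost: 4.
No cover costs less than 4.

4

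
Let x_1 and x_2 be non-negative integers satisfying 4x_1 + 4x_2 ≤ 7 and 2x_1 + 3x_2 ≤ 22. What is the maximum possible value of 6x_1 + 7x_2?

The continuous relaxation peaks at (0, 1.75) with value 12.25; rounding to a feasible lattice point costs some objective.
(x_1,x_2)=(0,1): 4·0+4·1=4≤7, 2·0+3·1=3≤22, objective 7.
(x_1,x_2)=(1,0): 4·1+4·0=4≤7, 2·1+3·0=2≤22, objective 6.
The best lattice point is (0,1), giving 7.

7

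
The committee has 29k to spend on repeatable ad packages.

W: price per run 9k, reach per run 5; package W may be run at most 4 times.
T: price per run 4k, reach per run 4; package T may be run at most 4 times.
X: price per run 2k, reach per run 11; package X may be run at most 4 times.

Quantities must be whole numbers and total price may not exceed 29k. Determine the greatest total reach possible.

61

This is a bounded integer knapsack.
X has the best ratio (11/2); taking only X gives at most 4×11 = 44 (stopped by the supply cap of 4).
Mixing does better — 1×W, 3×T, and 4×X: price 29 ≤ 29, reach 1·5 + 3·4 + 4·11 = 61.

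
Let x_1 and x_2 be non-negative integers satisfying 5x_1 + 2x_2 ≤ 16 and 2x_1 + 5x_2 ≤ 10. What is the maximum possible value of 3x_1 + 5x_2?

(x_1,x_2)=(2,1) is feasible, giving 11.
(x_1,x_2)=(3,0) is feasible, giving 9.
(x_1,x_2)=(1,1) is feasible, giving 8.
(x_1,x_2)=(2,0) is feasible, giving 6.
No feasible integer point exceeds 11.

11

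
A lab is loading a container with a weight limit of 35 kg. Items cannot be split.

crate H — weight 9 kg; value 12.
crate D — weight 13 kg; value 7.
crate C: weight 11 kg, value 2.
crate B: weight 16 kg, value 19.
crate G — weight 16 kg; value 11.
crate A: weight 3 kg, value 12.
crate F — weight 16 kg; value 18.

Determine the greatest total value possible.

Treat it as a binary knapsack problem.
Allowing fractional choices, the relaxed optimum would be about 50.9, but items are indivisible.
crate H + crate A + crate F: weight 9 + 3 + 16 = 28 ≤ 35, value 12 + 12 + 18 = 42.
crate B + crate A + crate F: weight 16 + 3 + 16 = 35 ≤ 35, value 19 + 12 + 18 = 49.
crate H + crate B + crate A: weight 9 + 16 + 3 = 28 ≤ 35, value 12 + 19 + 12 = 43.
Best is crate B, crate A, and crate F with total value 49.

49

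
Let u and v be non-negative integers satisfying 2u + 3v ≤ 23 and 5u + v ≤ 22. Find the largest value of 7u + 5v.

46

(u,v)=(3,5): 2·3+3·5=21≤23, 5·3+1·5=20≤22, objective 46.
(u,v)=(2,6): 2·2+3·6=22≤23, 5·2+1·6=16≤22, objective 44.
(u,v)=(3,4): 2·3+3·4=18≤23, 5·3+1·4=19≤22, objective 41.
No feasible integer point exceeds 46.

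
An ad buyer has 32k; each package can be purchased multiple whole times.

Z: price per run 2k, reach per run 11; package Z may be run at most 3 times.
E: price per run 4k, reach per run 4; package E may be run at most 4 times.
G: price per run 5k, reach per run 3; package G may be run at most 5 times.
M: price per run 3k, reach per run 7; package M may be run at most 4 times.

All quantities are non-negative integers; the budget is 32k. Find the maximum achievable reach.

73

Take 3×Z, 3×E, and 4×M: price 30 ≤ 32, reach 3·11 + 3·4 + 4·7 = 73.
Z has the best ratio (11/2) and is taken to its limit of 3; remaining capacity is filled optimally with the others.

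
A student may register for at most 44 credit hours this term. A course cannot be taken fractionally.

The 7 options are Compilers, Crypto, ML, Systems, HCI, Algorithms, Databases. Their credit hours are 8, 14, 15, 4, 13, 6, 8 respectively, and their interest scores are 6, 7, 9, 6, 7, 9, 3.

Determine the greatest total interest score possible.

33

Allowing fractional choices, the relaxed optimum would be about 35.9, but courses are indivisible.
ML + Systems + HCI + Algorithms: credit hours 15 + 4 + 13 + 6 = 38 ≤ 44, interest score 9 + 6 + 7 + 9 = 31.
Compilers + ML + Systems + Algorithms + Databases: credit hours 8 + 15 + 4 + 6 + 8 = 41 ≤ 44, interest score 6 + 9 + 6 + 9 + 3 = 33.
Best is Compilers, ML, Systems, Algorithms, and Databases with total interest score 33.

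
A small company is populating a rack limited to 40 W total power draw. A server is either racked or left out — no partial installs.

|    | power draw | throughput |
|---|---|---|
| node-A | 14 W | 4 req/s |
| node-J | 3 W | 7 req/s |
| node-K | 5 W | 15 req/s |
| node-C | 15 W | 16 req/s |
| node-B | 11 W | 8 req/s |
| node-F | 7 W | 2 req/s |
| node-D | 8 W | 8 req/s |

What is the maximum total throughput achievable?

node-K + node-C + node-B + node-D: power draw 5 + 15 + 11 + 8 = 39 ≤ 40, throughput 15 + 16 + 8 + 8 = 47.
node-J + node-K + node-C + node-F + node-D: power draw 3 + 5 + 15 + 7 + 8 = 38 ≤ 40, throughput 7 + 15 + 16 + 2 + 8 = 48.
node-J + node-K + node-C + node-D: power draw 3 + 5 + 15 + 8 = 31 ≤ 40, throughput 7 + 15 + 16 + 8 = 46.
Best is node-J, node-K, node-C, node-F, and node-D with total throughput 48.

48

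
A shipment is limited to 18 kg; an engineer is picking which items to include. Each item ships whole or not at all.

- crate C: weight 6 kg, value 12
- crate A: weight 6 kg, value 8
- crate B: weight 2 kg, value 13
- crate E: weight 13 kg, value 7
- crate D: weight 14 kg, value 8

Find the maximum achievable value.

33

crate A + crate B: weight 6 + 2 = 8 ≤ 18, value 8 + 13 = 21.
crate C + crate A + crate B: weight 6 + 6 + 2 = 14 ≤ 18, value 12 + 8 + 13 = 33.
crate C + crate B: weight 6 + 2 = 8 ≤ 18, value 12 + 13 = 25.
Best is crate C, crate A, and crate B with total value 33.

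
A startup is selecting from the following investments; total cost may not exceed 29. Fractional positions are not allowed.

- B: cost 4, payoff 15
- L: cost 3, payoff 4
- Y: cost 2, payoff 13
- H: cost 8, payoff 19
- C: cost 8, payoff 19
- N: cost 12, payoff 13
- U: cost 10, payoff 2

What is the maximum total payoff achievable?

Allowing fractional choices, the relaxed optimum would be about 74.3, but investments are indivisible.
B + L + Y + H + N: cost 4 + 3 + 2 + 8 + 12 = 29 ≤ 29, payoff 15 + 4 + 13 + 19 + 13 = 64.
B + L + Y + H + C: cost 4 + 3 + 2 + 8 + 8 = 25 ≤ 29, payoff 15 + 4 + 13 + 19 + 19 = 70.
B + Y + H + C: cost 4 + 2 + 8 + 8 = 22 ≤ 29, payoff 15 + 13 + 19 + 19 = 66.
Best is B, L, Y, H, and C with total payoff 70.

70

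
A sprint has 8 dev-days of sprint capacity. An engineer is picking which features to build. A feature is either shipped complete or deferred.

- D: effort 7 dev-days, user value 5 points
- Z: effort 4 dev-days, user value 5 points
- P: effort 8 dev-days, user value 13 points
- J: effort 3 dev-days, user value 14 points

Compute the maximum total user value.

Treat it as a binary knapsack problem.
Allowing fractional choices, the relaxed optimum would be about 22.1, but features are indivisible.
Z + J: effort 4 + 3 = 7 ≤ 8, user value 5 + 14 = 19.
J: effort 3 ≤ 8, user value 14.
P: effort 8 ≤ 8, user value 13.
Best is Z and J with total user value 19.

19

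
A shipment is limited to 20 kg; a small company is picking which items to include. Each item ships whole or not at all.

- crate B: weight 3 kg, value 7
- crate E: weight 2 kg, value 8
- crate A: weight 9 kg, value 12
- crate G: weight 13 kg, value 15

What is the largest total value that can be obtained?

30

Treat it as a binary knapsack problem.
Allowing fractional choices, the relaxed optimum would be about 33.9, but items are indivisible.
crate B + crate E + crate G: weight 3 + 2 + 13 = 18 ≤ 20, value 7 + 8 + 15 = 30.
crate B + crate E + crate A: weight 3 + 2 + 9 = 14 ≤ 20, value 7 + 8 + 12 = 27.
Best is crate B, crate E, and crate G with total value 30.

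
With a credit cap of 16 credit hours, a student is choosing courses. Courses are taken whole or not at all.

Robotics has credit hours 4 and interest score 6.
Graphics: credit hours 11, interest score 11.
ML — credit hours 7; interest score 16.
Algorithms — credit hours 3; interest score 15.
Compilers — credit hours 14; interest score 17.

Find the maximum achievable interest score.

Allowing fractional choices, the relaxed optimum would be about 39.4, but courses are indivisible.
ML + Algorithms: credit hours 7 + 3 = 10 ≤ 16, interest score 16 + 15 = 31.
Robotics + ML + Algorithms: credit hours 4 + 7 + 3 = 14 ≤ 16, interest score 6 + 16 + 15 = 37.
Best is Robotics, ML, and Algorithms with total interest score 37.

37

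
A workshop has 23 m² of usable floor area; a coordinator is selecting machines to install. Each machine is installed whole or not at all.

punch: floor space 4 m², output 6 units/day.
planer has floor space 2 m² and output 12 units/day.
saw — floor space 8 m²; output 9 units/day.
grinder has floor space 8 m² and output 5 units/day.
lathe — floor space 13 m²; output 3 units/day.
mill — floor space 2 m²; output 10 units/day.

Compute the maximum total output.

37

This is an integer program with binary decision variables.
Allowing fractional choices, the relaxed optimum would be about 41.4, but machines are indivisible.
punch + planer + grinder + mill: floor space 4 + 2 + 8 + 2 = 16 ≤ 23, output 6 + 12 + 5 + 10 = 33.
planer + saw + grinder + mill: floor space 2 + 8 + 8 + 2 = 20 ≤ 23, output 12 + 9 + 5 + 10 = 36.
punch + planer + saw + mill: floor space 4 + 2 + 8 + 2 = 16 ≤ 23, output 6 + 12 + 9 + 10 = 37.
Best is punch, planer, saw, and mill with total output 37.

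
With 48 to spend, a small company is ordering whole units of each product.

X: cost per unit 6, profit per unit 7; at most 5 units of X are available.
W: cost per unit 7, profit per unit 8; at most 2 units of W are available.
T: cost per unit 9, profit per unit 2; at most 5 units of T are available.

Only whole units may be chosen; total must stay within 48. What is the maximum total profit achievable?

51

This is a bounded integer knapsack.
X has the best ratio (7/6); taking only X gives at most 5×7 = 35 (stopped by the supply cap of 5).
Mixing does better — 5×X and 2×W: cost 44 ≤ 48, profit 5·7 + 2·8 = 51.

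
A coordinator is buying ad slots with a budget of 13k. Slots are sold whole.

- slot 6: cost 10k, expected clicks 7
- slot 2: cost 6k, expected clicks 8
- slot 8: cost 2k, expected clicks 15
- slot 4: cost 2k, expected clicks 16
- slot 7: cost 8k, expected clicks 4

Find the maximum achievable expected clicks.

This is a 0-1 knapsack instance.
Allowing fractional choices, the relaxed optimum would be about 41.1, but ad slots are indivisible.
slot 2 + slot 8 + slot 4: cost 6 + 2 + 2 = 10 ≤ 13, expected clicks 8 + 15 + 16 = 39.
slot 8 + slot 4 + slot 7: cost 2 + 2 + 8 = 12 ≤ 13, expected clicks 15 + 16 + 4 = 35.
Best is slot 2, slot 8, and slot 4 with total expected clicks 39.

39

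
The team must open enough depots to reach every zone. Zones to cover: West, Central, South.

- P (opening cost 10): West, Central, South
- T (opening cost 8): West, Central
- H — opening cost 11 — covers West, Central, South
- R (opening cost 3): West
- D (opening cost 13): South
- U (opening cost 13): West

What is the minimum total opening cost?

The greedy cost-per-new-zone heuristic would pick R and P for 13, but a cheaper cover exists.
P alone covers West, Central, South — every zone.
Total opening cost: 10.
No cover costs less than 10.

10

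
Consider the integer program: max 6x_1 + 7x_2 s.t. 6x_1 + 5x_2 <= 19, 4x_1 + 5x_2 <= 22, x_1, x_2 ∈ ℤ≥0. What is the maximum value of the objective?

21

The continuous relaxation peaks at (0, 3.8) with value 26.60; rounding to a feasible lattice point costs some objective.
(x_1,x_2)=(0,3): 6·0+5·3=15≤19, 4·0+5·3=15≤22, objective 21.
(x_1,x_2)=(1,2): 6·1+5·2=16≤19, 4·1+5·2=14≤22, objective 20.
No feasible integer point exceeds 21.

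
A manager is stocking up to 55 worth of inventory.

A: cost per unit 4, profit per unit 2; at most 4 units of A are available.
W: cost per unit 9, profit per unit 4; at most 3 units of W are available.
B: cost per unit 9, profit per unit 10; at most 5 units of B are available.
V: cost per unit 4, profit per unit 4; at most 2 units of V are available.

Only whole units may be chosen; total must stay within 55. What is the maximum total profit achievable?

58

B has the best ratio (10/9); taking only B gives at most 5×10 = 50 (stopped by the supply cap of 5).
Mixing does better — 5×B and 2×V: cost 53 ≤ 55, profit 5·10 + 2·4 = 58.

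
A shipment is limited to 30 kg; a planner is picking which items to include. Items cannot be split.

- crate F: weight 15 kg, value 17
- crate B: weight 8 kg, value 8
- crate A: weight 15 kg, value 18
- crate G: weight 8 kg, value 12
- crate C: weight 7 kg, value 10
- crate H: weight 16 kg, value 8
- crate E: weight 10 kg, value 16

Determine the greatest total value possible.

Allowing fractional choices, the relaxed optimum would be about 44.0, but items are indivisible.
crate F + crate G + crate C: weight 15 + 8 + 7 = 30 ≤ 30, value 17 + 12 + 10 = 39.
crate A + crate G + crate C: weight 15 + 8 + 7 = 30 ≤ 30, value 18 + 12 + 10 = 40.
Best is crate A, crate G, and crate C with total value 40.

40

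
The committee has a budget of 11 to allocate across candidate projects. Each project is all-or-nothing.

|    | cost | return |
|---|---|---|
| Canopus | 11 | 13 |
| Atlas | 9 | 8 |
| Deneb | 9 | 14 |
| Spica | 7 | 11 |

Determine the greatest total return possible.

14

Spica: cost 7 ≤ 11, return 11.
Deneb: cost 9 ≤ 11, return 14.
Canopus: cost 11 ≤ 11, return 13.
Best is Deneb with total return 14.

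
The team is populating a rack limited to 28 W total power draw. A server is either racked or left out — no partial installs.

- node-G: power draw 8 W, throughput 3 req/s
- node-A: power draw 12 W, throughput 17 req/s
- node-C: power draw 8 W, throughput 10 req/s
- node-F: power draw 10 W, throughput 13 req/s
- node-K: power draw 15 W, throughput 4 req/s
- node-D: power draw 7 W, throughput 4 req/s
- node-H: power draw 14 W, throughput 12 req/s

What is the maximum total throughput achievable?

31

Take node-A, node-C, and node-D: power draw 12 + 8 + 7 = 27 ≤ 28, throughput 17 + 10 + 4 = 31.
No other feasible combination does better.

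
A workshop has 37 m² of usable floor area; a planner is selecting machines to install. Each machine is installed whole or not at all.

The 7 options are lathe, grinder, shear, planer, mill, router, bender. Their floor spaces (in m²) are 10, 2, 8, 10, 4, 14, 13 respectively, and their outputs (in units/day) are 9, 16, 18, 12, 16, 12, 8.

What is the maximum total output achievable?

Treat it as a binary knapsack problem.
Allowing fractional choices, the relaxed optimum would be about 73.6, but machines are indivisible.
grinder + shear + planer + mill + bender: floor space 2 + 8 + 10 + 4 + 13 = 37 ≤ 37, output 16 + 18 + 12 + 16 + 8 = 70.
lathe + grinder + shear + planer + mill: floor space 10 + 2 + 8 + 10 + 4 = 34 ≤ 37, output 9 + 16 + 18 + 12 + 16 = 71.
Best is lathe, grinder, shear, planer, and mill with total output 71.

71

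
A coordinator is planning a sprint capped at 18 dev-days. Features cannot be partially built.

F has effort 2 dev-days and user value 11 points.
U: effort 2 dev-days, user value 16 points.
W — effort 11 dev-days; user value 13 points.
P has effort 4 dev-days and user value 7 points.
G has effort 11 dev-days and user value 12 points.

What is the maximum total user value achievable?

40

F + U + W: effort 2 + 2 + 11 = 15 ≤ 18, user value 11 + 16 + 13 = 40.
F + U + G: effort 2 + 2 + 11 = 15 ≤ 18, user value 11 + 16 + 12 = 39.
Best is F, U, and W with total user value 40.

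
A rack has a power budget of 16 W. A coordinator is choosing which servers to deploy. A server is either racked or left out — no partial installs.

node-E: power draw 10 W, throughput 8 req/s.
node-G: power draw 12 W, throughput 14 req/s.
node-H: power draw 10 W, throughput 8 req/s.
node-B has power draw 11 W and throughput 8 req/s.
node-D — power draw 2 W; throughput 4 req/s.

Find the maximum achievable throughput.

Take node-G and node-D: power draw 12 + 2 = 14 ≤ 16, throughput 14 + 4 = 18.
No other feasible combination does better.

18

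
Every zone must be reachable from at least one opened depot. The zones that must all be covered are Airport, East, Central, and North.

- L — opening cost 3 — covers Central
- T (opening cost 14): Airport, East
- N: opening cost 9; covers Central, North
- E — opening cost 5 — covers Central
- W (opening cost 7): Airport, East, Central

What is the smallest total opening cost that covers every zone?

Choose N and W: together they cover Airport, East, Central, North — every zone.
Total opening cost: 9 + 7 = 16.
No cover costs less than 16.

16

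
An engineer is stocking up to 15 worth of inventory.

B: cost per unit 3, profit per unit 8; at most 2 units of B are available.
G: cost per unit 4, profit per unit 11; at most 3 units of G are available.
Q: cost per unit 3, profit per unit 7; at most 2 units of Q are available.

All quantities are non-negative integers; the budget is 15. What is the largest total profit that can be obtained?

This is a bounded integer knapsack.
Take 1×B and 3×G: cost 15 ≤ 15, profit 1·8 + 3·11 = 41.
G has the best ratio (11/4) and is taken to its limit of 3; remaining capacity is filled optimally with the others.

41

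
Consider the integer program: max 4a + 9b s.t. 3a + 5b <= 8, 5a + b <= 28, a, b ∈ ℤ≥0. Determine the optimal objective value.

(a,b)=(1,1) is feasible, giving 13.
(a,b)=(0,1) is feasible, giving 9.
(a,b)=(2,0) is feasible, giving 8.
(a,b)=(1,0) is feasible, giving 4.
The best lattice point is (1,1), giving 13.

13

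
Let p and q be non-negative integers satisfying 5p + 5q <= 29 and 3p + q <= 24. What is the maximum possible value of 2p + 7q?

35

The continuous relaxation peaks at (0, 5.8) with value 40.60; rounding to a feasible lattice point costs some objective.
(p,q)=(0,5): 5·0+5·5=25≤29, 3·0+1·5=5≤24, objective 35.
(p,q)=(1,4): 5·1+5·4=25≤29, 3·1+1·4=7≤24, objective 30.
(p,q)=(0,4): 5·0+5·4=20≤29, 3·0+1·4=4≤24, objective 28.
No feasible integer point exceeds 35.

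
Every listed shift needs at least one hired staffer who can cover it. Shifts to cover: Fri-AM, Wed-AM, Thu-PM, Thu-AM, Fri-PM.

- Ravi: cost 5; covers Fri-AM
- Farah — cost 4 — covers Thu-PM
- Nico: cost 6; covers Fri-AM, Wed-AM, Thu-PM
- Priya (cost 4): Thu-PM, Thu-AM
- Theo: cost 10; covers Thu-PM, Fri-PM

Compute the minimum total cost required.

Choose Nico, Priya, and Theo: together they cover Fri-AM, Wed-AM, Thu-PM, Thu-AM, Fri-PM — every shift.
Total cost: 6 + 4 + 10 = 20.
No cover costs less than 20.

20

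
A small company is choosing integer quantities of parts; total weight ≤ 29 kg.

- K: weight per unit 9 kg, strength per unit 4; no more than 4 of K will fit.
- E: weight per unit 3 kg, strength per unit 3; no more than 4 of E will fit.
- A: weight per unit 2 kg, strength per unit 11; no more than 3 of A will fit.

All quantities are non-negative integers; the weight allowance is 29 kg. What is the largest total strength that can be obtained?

49

Take 1×K, 4×E, and 3×A: weight 27 ≤ 29, strength 1·4 + 4·3 + 3·11 = 49.
A has the best ratio (11/2) and is taken to its limit of 3; remaining capacity is filled optimally with the others.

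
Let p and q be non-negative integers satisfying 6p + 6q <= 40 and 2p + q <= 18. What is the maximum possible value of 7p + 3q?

Relaxing integrality, the LP optimum is 46.67 at (p,q) = (6.67, 0), which is not an integer point.
(p,q)=(6,0): 6·6+6·0=36≤40, 2·6+1·0=12≤18, objective 42.
(p,q)=(5,1): 6·5+6·1=36≤40, 2·5+1·1=11≤18, objective 38.
(p,q)=(5,0): 6·5+6·0=30≤40, 2·5+1·0=10≤18, objective 35.
Maximum is 42 at (p,q)=(6,0).

42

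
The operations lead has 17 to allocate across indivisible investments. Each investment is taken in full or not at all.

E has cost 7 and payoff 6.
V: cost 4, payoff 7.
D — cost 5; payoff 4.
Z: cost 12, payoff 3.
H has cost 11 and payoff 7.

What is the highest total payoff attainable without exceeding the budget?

V + H: cost 4 + 11 = 15 ≤ 17, payoff 7 + 7 = 14.
E + V + D: cost 7 + 4 + 5 = 16 ≤ 17, payoff 6 + 7 + 4 = 17.
E + V: cost 7 + 4 = 11 ≤ 17, payoff 6 + 7 = 13.
Best is E, V, and D with total payoff 17.

17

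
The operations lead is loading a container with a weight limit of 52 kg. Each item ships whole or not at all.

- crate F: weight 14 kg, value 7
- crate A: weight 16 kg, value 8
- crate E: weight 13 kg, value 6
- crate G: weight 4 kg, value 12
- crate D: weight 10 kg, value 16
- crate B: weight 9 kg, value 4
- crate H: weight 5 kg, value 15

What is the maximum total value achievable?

58

This is a 0-1 knapsack instance.
crate A + crate E + crate G + crate D + crate H: weight 16 + 13 + 4 + 10 + 5 = 48 ≤ 52, value 8 + 6 + 12 + 16 + 15 = 57.
crate F + crate A + crate G + crate D + crate H: weight 14 + 16 + 4 + 10 + 5 = 49 ≤ 52, value 7 + 8 + 12 + 16 + 15 = 58.
Best is crate F, crate A, crate G, crate D, and crate H with total value 58.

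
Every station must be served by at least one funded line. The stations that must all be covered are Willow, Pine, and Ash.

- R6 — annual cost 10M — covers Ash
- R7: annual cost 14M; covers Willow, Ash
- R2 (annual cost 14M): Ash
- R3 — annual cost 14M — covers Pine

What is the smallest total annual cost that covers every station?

28

Choose R7 and R3: together they cover Willow, Pine, Ash — every station.
Total annual cost: 14 + 14 = 28.
No cover costs less than 28.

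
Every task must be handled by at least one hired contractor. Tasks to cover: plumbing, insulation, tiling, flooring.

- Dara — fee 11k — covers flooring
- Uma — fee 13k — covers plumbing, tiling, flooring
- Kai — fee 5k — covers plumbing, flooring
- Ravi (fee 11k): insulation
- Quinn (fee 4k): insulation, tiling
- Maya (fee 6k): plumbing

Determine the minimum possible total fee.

9

Choose Kai and Quinn: together they cover plumbing, insulation, tiling, flooring — every task.
Total fee: 5 + 4 = 9.
No cover costs less than 9.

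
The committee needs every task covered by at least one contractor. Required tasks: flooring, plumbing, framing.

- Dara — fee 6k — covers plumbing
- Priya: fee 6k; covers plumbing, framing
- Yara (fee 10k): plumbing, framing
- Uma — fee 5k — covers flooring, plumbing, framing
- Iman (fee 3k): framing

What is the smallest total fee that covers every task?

Uma alone covers flooring, plumbing, framing — every task.
Total fee: 5.
No cover costs less than 5.

5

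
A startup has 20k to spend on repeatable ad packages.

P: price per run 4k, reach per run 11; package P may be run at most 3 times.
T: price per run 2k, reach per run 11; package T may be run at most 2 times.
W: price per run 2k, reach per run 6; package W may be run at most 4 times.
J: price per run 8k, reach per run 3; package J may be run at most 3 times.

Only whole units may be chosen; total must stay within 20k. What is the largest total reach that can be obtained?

68

T has the best ratio (11/2); taking only T gives at most 2×11 = 22 (stopped by the supply cap of 2).
Mixing does better — 2×P, 2×T, and 4×W: price 20 ≤ 20, reach 2·11 + 2·11 + 4·6 = 68.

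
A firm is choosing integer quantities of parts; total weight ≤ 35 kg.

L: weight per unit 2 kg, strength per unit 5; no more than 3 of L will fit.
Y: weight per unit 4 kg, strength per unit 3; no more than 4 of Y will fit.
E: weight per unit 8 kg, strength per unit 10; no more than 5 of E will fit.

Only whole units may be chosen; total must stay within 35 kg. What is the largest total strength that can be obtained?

48

3×L, 1×Y, and 3×E: weight 34 ≤ 35, strength 3·5 + 1·3 + 3·10 = 48.
1×L and 4×E: weight 34 ≤ 35, strength 1·5 + 4·10 = 45.
Best is 48.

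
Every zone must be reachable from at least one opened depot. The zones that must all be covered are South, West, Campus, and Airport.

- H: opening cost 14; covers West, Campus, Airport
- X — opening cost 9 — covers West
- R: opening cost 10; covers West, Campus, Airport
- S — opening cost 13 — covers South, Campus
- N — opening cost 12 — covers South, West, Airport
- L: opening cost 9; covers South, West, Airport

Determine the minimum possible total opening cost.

Choose R and L: together they cover South, West, Campus, Airport — every zone.
Total opening cost: 10 + 9 = 19.

19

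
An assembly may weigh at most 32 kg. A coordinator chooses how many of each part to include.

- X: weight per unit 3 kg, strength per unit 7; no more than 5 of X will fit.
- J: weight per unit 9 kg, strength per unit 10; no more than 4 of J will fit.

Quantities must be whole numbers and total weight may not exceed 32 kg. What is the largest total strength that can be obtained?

X has the best ratio (7/3); taking only X gives at most 5×7 = 35 (stopped by the supply cap of 5).
Mixing does better — 4×X and 2×J: weight 30 ≤ 32, strength 4·7 + 2·10 = 48.

48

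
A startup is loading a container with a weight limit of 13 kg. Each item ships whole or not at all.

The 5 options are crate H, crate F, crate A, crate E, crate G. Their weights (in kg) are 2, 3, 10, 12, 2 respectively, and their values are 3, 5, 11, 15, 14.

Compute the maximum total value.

25

crate A + crate G: weight 10 + 2 = 12 ≤ 13, value 11 + 14 = 25.
crate H + crate F + crate G: weight 2 + 3 + 2 = 7 ≤ 13, value 3 + 5 + 14 = 22.
Best is crate A and crate G with total value 25.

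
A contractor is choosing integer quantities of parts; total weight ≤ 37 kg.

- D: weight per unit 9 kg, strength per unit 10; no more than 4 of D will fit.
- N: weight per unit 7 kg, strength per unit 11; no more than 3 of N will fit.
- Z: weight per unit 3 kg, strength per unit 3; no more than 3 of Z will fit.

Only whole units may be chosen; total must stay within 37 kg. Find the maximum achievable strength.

This is a bounded integer knapsack.
N has the best ratio (11/7); taking only N gives at most 3×11 = 33 (stopped by the supply cap of 3).
Mixing does better — 1×D, 3×N, and 2×Z: weight 36 ≤ 37, strength 1·10 + 3·11 + 2·3 = 49.

49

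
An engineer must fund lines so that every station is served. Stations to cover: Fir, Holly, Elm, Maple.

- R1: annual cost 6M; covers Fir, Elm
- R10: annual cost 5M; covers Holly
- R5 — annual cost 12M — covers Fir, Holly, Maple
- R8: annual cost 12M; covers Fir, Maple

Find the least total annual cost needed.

18

The greedy cost-per-new-station heuristic would pick R1, R10, and R5 for 23, but a cheaper cover exists.
Choose R1 and R5: together they cover Fir, Holly, Elm, Maple — every station.
Total annual cost: 6 + 12 = 18.
No cover costs less than 18.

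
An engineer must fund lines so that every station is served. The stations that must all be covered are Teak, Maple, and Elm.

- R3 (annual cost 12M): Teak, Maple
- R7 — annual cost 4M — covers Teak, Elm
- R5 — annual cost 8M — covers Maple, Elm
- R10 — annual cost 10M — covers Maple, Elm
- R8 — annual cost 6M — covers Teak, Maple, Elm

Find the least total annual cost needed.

The greedy cost-per-new-station heuristic would pick R7 and R8 for 10, but a cheaper cover exists.
R8 alone covers Teak, Maple, Elm — every station.
Total annual cost: 6.
No cover costs less than 6.

6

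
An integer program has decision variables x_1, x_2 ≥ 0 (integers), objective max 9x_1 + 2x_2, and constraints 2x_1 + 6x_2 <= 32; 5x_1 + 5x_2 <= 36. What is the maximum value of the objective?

63

The continuous relaxation peaks at (7.2, 0) with value 64.80; rounding to a feasible lattice point costs some objective.
(x_1,x_2)=(7,0): 2·7+6·0=14≤32, 5·7+5·0=35≤36, objective 63.
(x_1,x_2)=(6,1): 2·6+6·1=18≤32, 5·6+5·1=35≤36, objective 56.
(x_1,x_2)=(6,0): 2·6+6·0=12≤32, 5·6+5·0=30≤36, objective 54.
Maximum is 63 at (x_1,x_2)=(7,0).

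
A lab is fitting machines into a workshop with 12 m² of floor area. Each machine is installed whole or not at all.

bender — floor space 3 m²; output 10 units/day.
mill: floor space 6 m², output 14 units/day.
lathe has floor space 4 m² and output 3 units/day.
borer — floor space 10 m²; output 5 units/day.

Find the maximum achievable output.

Take bender and mill: floor space 3 + 6 = 9 ≤ 12, output 10 + 14 = 24.
No other feasible combination does better.

24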